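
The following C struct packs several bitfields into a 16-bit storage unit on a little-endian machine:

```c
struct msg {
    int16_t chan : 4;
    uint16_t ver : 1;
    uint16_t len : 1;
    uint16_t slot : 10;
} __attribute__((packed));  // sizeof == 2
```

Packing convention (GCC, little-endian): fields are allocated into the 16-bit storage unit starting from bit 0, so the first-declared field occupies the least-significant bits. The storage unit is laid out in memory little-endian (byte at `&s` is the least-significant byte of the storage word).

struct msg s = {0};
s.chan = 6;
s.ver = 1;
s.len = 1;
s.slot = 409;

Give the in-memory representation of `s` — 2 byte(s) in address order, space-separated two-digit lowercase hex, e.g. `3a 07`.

76 66

[0+:4] chan=6 & 0xf = 0x6; word=0x0006
[4+:1] ver=1 & 0x1 = 0x1; word=0x0016
[5+:1] len=1 & 0x1 = 0x1; word=0x0036
[6+:10] slot=409 & 0x3ff = 0x199; word=0x6676
word = 0x6676 → little-endian bytes:
  [0]=0x76  [1]=0x66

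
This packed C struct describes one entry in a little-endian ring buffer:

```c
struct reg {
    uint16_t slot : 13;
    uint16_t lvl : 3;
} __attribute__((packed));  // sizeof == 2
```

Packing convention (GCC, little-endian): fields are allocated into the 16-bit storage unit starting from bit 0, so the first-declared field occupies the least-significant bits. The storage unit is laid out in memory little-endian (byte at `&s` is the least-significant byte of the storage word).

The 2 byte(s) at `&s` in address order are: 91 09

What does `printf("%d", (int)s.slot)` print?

2449

[0]=0x91 [1]=0x09 (little-endian) → word 0x0991
slot [0+:13] = (word>>0) & 0x1fff = 2449  ←
lvl [13+:3] = (word>>13) & 0x7 = 0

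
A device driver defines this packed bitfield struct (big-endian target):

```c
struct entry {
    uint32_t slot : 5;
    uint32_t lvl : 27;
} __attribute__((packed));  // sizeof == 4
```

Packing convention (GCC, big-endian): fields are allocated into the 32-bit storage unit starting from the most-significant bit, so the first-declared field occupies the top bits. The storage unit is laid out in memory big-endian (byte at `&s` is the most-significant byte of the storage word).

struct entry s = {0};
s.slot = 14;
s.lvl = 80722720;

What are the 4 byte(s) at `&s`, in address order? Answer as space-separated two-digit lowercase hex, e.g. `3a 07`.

74 cf bb 20

slot (5b) val=14 bits=0xe at bit 27: 0x70000000
lvl (27b) val=80722720 bits=0x4cfbb20 at bit 0: 0x74cfbb20
word = 0x74cfbb20 → big-endian bytes:
  [0]=0x74  [1]=0xcf  [2]=0xbb  [3]=0x20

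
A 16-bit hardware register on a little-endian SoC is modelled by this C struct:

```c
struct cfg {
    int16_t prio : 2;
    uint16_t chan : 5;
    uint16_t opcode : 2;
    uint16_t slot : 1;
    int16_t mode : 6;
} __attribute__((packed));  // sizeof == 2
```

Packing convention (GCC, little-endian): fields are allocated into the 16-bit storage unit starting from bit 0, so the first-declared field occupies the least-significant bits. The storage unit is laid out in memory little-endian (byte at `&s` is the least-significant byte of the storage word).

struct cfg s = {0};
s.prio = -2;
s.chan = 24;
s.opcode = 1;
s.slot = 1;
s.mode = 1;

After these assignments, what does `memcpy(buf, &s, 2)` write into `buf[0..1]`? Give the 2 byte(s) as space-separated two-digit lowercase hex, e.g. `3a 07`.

prio:2 = -2 → 0x2 << 0 → word 0x0002
chan:5 = 24 → 0x18 << 2 → word 0x0062
opcode:2 = 1 → 0x1 << 7 → word 0x00e2
slot:1 = 1 → 0x1 << 9 → word 0x02e2
mode:6 = 1 → 0x1 << 10 → word 0x06e2
word = 0x06e2 → little-endian bytes:
  [0]=0xe2  [1]=0x06

e2 06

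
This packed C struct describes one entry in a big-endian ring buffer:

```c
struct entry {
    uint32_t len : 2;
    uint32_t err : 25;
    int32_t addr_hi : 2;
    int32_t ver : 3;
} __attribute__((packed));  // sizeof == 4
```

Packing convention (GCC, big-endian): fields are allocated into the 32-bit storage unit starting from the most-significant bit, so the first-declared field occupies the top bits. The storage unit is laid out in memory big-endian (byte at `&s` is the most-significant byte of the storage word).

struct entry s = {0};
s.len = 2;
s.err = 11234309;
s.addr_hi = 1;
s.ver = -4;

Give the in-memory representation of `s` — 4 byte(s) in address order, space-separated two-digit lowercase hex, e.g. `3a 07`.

len (2b) val=2 bits=0x2 at bit 30: 0x80000000
err (25b) val=11234309 bits=0xab6c05 at bit 5: 0x956d80a0
addr_hi (2b) val=1 bits=0x1 at bit 3: 0x956d80a8
ver (3b) val=-4 bits=0x4 at bit 0: 0x956d80ac
word = 0x956d80ac → big-endian bytes:
  [0]=0x95  [1]=0x6d  [2]=0x80  [3]=0xac

95 6d 80 ac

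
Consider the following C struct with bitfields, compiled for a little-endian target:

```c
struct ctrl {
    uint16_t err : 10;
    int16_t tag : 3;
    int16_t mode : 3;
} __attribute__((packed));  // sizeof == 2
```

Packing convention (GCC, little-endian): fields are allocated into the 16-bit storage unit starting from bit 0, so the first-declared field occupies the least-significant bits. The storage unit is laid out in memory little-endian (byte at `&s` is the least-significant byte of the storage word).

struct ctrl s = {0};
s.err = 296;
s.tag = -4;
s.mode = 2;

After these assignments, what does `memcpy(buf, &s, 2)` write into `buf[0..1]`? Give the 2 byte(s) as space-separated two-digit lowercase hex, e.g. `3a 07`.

err (10b) val=296 bits=0x128 at bit 0: 0x0128
tag (3b) val=-4 bits=0x4 at bit 10: 0x1128
mode (3b) val=2 bits=0x2 at bit 13: 0x5128
word = 0x5128 → little-endian bytes:
  [0]=0x28  [1]=0x51

28 51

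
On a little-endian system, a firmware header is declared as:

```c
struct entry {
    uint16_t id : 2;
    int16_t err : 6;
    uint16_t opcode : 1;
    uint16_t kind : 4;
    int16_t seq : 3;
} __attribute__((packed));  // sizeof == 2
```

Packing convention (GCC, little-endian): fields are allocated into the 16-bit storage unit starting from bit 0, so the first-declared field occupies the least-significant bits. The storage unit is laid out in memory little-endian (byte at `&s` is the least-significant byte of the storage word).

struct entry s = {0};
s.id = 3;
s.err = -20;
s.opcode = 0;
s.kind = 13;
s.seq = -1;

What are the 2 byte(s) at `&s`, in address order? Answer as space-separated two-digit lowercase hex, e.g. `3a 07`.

b3 fa

id (2b) val=3 bits=0x3 at bit 0: 0x0003
err (6b) val=-20 bits=0x2c at bit 2: 0x00b3
opcode (1b) val=0 bits=0x0 at bit 8: 0x00b3
kind (4b) val=13 bits=0xd at bit 9: 0x1ab3
seq (3b) val=-1 bits=0x7 at bit 13: 0xfab3
word = 0xfab3 → little-endian bytes:
  [0]=0xb3  [1]=0xfa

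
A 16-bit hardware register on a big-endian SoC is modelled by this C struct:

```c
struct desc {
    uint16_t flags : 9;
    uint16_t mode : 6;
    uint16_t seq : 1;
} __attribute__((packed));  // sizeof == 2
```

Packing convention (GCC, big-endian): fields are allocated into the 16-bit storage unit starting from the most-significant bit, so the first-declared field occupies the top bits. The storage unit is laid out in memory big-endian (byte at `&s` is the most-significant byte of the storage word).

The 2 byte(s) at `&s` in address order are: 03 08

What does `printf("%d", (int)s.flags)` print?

6

[0]=0x03 [1]=0x08 (big-endian) → word 0x0308
flags:9 @ bit 7 → (0x0308>>7)&0x1ff = 0x6  ←
mode:6 @ bit 1 → (0x0308>>1)&0x3f = 0x4
seq:1 @ bit 0 → (0x0308>>0)&0x1 = 0x0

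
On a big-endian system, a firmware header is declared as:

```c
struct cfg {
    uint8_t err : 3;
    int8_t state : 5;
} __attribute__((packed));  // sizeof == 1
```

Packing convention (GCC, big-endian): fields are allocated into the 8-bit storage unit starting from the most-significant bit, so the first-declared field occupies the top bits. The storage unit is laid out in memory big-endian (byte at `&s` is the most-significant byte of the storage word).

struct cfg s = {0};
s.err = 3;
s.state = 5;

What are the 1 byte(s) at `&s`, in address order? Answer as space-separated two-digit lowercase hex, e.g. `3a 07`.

65

err (3b) val=3 bits=0x3 at bit 5: 0x60
state (5b) val=5 bits=0x5 at bit 0: 0x65
word = 0x65 → big-endian bytes:
  [0]=0x65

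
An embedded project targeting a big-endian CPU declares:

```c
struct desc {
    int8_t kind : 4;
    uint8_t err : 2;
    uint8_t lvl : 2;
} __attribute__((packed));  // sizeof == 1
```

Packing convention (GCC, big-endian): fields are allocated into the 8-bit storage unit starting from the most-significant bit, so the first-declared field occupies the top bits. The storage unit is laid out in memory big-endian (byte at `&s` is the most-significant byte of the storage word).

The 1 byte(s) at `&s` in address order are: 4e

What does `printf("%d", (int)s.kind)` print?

4

[0]=0x4e (big-endian) → word 0x4e
kind [4+:4] = (word>>4) & 0xf = 4  ←
err [2+:2] = (word>>2) & 0x3 = 3
lvl [0+:2] = (word>>0) & 0x3 = 2
kind signed 4b, MSB=0: value = 4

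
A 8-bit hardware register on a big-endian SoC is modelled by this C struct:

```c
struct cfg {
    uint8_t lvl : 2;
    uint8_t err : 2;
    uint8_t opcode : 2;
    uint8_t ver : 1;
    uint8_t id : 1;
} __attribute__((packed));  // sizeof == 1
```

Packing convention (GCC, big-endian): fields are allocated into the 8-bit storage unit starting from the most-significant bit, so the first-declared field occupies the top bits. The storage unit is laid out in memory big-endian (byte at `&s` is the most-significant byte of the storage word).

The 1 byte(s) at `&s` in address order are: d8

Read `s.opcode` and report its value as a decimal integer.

2

[0]=0xd8 (big-endian) → word 0xd8
lvl [6+:2] = (word>>6) & 0x3 = 3
err [4+:2] = (word>>4) & 0x3 = 1
opcode [2+:2] = (word>>2) & 0x3 = 2  ←
ver [1+:1] = (word>>1) & 0x1 = 0
id [0+:1] = (word>>0) & 0x1 = 0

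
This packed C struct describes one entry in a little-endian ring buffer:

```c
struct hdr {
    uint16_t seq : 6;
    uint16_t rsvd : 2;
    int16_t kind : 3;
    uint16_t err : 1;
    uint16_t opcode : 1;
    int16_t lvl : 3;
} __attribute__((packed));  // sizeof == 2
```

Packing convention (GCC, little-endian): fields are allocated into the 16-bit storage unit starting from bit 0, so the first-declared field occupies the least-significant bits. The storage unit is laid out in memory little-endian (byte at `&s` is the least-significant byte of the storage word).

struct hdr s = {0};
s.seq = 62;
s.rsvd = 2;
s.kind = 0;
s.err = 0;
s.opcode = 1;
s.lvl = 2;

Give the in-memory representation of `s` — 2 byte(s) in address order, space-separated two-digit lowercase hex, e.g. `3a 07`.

be 50

seq:6 = 62 → 0x3e << 0 → word 0x003e
rsvd:2 = 2 → 0x2 << 6 → word 0x00be
kind:3 = 0 → 0x0 << 8 → word 0x00be
err:1 = 0 → 0x0 << 11 → word 0x00be
opcode:1 = 1 → 0x1 << 12 → word 0x10be
lvl:3 = 2 → 0x2 << 13 → word 0x50be
word = 0x50be → little-endian bytes:
  [0]=0xbe  [1]=0x50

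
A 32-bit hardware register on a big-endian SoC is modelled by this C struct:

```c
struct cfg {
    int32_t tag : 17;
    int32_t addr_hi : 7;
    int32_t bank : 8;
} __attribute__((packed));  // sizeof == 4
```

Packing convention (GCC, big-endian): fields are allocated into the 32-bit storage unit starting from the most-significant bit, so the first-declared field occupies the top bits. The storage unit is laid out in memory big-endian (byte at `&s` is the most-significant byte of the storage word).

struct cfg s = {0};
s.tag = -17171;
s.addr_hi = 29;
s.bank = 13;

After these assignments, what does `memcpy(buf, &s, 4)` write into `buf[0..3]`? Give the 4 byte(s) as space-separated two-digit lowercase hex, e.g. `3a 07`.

de 76 9d 0d

tag (17b) val=-17171 bits=0x1bced at bit 15: 0xde768000
addr_hi (7b) val=29 bits=0x1d at bit 8: 0xde769d00
bank (8b) val=13 bits=0xd at bit 0: 0xde769d0d
word = 0xde769d0d → big-endian bytes:
  [0]=0xde  [1]=0x76  [2]=0x9d  [3]=0x0d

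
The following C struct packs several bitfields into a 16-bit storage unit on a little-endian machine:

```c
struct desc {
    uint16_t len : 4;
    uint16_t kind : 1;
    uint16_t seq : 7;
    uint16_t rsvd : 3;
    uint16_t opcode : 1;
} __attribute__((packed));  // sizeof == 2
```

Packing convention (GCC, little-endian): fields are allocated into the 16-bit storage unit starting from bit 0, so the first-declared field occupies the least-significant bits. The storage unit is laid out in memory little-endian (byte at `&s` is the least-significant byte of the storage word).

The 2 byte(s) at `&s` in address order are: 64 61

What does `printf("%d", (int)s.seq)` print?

11

[0]=0x64 [1]=0x61 (little-endian) → word 0x6164
len [0+:4] = (word>>0) & 0xf = 4
kind [4+:1] = (word>>4) & 0x1 = 0
seq [5+:7] = (word>>5) & 0x7f = 11  ←
rsvd [12+:3] = (word>>12) & 0x7 = 6
opcode [15+:1] = (word>>15) & 0x1 = 0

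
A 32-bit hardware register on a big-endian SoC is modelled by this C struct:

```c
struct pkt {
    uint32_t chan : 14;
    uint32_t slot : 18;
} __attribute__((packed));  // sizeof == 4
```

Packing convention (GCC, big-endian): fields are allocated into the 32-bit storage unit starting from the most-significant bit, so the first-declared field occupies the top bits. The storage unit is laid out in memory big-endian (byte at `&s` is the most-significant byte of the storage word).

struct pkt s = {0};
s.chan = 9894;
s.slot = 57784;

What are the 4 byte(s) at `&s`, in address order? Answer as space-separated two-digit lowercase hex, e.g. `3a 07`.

9a 98 e1 b8

chan:14 = 9894 → 0x26a6 << 18 → word 0x9a980000
slot:18 = 57784 → 0xe1b8 << 0 → word 0x9a98e1b8
word = 0x9a98e1b8 → big-endian bytes:
  [0]=0x9a  [1]=0x98  [2]=0xe1  [3]=0xb8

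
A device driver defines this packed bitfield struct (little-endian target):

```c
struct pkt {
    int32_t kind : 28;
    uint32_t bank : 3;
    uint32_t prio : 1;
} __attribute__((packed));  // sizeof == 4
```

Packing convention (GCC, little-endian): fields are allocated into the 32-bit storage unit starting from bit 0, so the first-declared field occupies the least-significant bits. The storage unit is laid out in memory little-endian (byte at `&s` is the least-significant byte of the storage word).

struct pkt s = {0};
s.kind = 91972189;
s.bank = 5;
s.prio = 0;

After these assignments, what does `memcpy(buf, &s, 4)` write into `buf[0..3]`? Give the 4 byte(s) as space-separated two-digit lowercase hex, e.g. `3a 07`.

5d 62 7b 55

kind:28 = 91972189 → 0x57b625d << 0 → word 0x057b625d
bank:3 = 5 → 0x5 << 28 → word 0x557b625d
prio:1 = 0 → 0x0 << 31 → word 0x557b625d
word = 0x557b625d → little-endian bytes:
  [0]=0x5d  [1]=0x62  [2]=0x7b  [3]=0x55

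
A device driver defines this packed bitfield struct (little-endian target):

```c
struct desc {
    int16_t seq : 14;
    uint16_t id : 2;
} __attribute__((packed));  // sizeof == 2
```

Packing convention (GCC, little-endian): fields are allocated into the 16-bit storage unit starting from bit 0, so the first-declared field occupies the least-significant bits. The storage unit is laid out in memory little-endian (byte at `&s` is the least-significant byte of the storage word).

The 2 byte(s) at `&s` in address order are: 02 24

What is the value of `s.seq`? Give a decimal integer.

[0]=0x02 [1]=0x24 (little-endian) → word 0x2402
seq:14 @ bit 0 → (0x2402>>0)&0x3fff = 0x2402  ←
id:2 @ bit 14 → (0x2402>>14)&0x3 = 0x0
seq signed 14b, MSB=1: 9218 - 16384 = -7166

-7166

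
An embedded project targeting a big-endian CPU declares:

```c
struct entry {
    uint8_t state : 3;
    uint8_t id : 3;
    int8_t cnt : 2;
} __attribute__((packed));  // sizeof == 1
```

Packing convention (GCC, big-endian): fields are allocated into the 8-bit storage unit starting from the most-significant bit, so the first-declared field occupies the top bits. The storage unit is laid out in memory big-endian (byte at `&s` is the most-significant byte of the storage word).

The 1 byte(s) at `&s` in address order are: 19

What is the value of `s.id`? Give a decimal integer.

[0]=0x19 (big-endian) → word 0x19
state:3 @ bit 5 → (0x19>>5)&0x7 = 0x0
id:3 @ bit 2 → (0x19>>2)&0x7 = 0x6  ←
cnt:2 @ bit 0 → (0x19>>0)&0x3 = 0x1

6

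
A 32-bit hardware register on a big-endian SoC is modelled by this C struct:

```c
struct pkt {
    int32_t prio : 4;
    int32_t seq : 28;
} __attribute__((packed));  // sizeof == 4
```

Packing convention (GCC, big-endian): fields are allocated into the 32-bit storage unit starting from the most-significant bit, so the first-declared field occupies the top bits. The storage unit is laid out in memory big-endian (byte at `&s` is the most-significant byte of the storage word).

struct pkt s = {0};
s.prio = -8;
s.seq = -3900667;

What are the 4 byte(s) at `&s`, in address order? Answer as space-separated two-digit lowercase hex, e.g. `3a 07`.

8f c4 7b 05

prio (4b) val=-8 bits=0x8 at bit 28: 0x80000000
seq (28b) val=-3900667 bits=0xfc47b05 at bit 0: 0x8fc47b05
word = 0x8fc47b05 → big-endian bytes:
  [0]=0x8f  [1]=0xc4  [2]=0x7b  [3]=0x05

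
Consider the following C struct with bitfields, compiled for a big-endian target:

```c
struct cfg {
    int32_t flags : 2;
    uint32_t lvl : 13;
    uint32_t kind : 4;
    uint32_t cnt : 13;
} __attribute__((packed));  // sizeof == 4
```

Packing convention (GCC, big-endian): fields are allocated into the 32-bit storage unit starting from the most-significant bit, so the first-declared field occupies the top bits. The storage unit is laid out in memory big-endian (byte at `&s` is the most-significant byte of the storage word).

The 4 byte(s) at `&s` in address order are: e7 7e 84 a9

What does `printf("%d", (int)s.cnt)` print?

[0]=0xe7 [1]=0x7e [2]=0x84 [3]=0xa9 (big-endian) → word 0xe77e84a9
flags [30+:2] = (word>>30) & 0x3 = 3
lvl [17+:13] = (word>>17) & 0x1fff = 5055
kind [13+:4] = (word>>13) & 0xf = 4
cnt [0+:13] = (word>>0) & 0x1fff = 1193  ←

1193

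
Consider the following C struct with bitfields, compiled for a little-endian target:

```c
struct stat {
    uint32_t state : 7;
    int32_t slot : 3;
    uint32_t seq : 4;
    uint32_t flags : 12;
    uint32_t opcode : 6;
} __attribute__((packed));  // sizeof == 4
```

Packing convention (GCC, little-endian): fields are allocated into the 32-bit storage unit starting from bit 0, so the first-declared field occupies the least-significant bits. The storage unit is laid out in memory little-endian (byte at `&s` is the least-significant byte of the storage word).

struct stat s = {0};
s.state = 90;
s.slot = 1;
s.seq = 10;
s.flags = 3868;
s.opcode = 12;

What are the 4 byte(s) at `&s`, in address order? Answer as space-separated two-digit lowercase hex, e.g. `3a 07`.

da 28 c7 33

state (7b) val=90 bits=0x5a at bit 0: 0x0000005a
slot (3b) val=1 bits=0x1 at bit 7: 0x000000da
seq (4b) val=10 bits=0xa at bit 10: 0x000028da
flags (12b) val=3868 bits=0xf1c at bit 14: 0x03c728da
opcode (6b) val=12 bits=0xc at bit 26: 0x33c728da
word = 0x33c728da → little-endian bytes:
  [0]=0xda  [1]=0x28  [2]=0xc7  [3]=0x33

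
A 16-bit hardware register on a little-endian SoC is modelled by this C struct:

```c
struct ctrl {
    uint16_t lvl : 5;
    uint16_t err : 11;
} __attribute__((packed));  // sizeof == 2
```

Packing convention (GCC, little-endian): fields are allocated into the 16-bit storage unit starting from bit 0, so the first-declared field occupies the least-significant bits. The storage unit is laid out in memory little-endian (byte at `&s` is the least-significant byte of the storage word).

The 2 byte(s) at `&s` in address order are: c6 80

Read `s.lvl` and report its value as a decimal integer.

6

[0]=0xc6 [1]=0x80 (little-endian) → word 0x80c6
lvl:5 @ bit 0 → (0x80c6>>0)&0x1f = 0x6  ←
err:11 @ bit 5 → (0x80c6>>5)&0x7ff = 0x406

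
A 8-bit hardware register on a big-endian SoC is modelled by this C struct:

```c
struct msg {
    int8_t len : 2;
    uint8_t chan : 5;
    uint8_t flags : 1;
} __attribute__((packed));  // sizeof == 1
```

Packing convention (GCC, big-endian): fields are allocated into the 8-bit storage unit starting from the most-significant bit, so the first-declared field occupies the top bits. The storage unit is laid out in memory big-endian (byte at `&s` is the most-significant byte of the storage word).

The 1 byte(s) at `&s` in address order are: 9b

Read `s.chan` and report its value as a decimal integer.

[0]=0x9b (big-endian) → word 0x9b
len [6+:2] = (word>>6) & 0x3 = 2
chan [1+:5] = (word>>1) & 0x1f = 13  ←
flags [0+:1] = (word>>0) & 0x1 = 1

13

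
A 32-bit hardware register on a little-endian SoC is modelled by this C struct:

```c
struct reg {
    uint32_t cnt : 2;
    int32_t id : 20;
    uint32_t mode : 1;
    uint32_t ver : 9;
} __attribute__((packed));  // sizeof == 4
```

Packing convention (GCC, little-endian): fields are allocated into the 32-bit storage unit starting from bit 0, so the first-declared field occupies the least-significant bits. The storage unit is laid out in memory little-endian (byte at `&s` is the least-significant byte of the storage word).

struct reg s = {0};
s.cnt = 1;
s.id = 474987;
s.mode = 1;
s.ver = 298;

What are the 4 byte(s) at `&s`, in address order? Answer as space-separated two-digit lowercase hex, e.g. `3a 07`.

[0+:2] cnt=1 & 0x3 = 0x1; word=0x00000001
[2+:20] id=474987 & 0xfffff = 0x73f6b; word=0x001cfdad
[22+:1] mode=1 & 0x1 = 0x1; word=0x005cfdad
[23+:9] ver=298 & 0x1ff = 0x12a; word=0x955cfdad
word = 0x955cfdad → little-endian bytes:
  [0]=0xad  [1]=0xfd  [2]=0x5c  [3]=0x95

ad fd 5c 95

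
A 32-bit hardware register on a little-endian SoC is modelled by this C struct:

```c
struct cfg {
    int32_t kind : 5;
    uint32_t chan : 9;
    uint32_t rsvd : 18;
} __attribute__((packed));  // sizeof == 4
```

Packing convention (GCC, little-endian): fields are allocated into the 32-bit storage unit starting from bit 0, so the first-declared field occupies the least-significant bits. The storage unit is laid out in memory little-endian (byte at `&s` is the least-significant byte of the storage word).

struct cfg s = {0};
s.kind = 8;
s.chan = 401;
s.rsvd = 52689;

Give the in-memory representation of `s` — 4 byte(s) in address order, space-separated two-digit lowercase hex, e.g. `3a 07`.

kind (5b) val=8 bits=0x8 at bit 0: 0x00000008
chan (9b) val=401 bits=0x191 at bit 5: 0x00003228
rsvd (18b) val=52689 bits=0xcdd1 at bit 14: 0x33747228
word = 0x33747228 → little-endian bytes:
  [0]=0x28  [1]=0x72  [2]=0x74  [3]=0x33

28 72 74 33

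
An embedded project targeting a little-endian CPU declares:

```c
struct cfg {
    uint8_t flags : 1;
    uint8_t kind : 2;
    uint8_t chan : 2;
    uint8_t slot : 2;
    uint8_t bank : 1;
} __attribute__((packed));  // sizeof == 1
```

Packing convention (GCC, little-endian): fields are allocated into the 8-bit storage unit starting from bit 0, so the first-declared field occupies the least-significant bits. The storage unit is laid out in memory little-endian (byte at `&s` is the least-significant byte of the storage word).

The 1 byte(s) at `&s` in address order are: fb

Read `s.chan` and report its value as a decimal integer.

[0]=0xfb (little-endian) → word 0xfb
flags:1 @ bit 0 → (0xfb>>0)&0x1 = 0x1
kind:2 @ bit 1 → (0xfb>>1)&0x3 = 0x1
chan:2 @ bit 3 → (0xfb>>3)&0x3 = 0x3  ←
slot:2 @ bit 5 → (0xfb>>5)&0x3 = 0x3
bank:1 @ bit 7 → (0xfb>>7)&0x1 = 0x1

3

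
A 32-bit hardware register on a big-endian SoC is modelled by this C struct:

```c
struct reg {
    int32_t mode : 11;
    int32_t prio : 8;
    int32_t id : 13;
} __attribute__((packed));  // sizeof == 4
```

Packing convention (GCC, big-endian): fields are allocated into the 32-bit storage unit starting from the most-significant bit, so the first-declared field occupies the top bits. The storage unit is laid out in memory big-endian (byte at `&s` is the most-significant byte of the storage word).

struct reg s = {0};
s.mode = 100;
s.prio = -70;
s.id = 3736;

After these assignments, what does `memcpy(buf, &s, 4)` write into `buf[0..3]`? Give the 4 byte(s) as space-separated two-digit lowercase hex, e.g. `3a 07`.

[21+:11] mode=100 & 0x7ff = 0x64; word=0x0c800000
[13+:8] prio=-70 & 0xff = 0xba; word=0x0c974000
[0+:13] id=3736 & 0x1fff = 0xe98; word=0x0c974e98
word = 0x0c974e98 → big-endian bytes:
  [0]=0x0c  [1]=0x97  [2]=0x4e  [3]=0x98

0c 97 4e 98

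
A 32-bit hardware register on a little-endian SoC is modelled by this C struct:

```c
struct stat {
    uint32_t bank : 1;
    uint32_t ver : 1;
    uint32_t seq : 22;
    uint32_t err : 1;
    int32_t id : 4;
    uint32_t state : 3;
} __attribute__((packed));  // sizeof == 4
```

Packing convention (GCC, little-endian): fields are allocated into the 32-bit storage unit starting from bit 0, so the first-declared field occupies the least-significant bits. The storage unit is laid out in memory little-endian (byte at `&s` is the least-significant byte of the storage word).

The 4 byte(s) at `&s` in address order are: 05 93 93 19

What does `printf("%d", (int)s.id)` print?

-4

[0]=0x05 [1]=0x93 [2]=0x93 [3]=0x19 (little-endian) → word 0x19939305
bank [0+:1] = (word>>0) & 0x1 = 1
ver [1+:1] = (word>>1) & 0x1 = 0
seq [2+:22] = (word>>2) & 0x3fffff = 2417857
err [24+:1] = (word>>24) & 0x1 = 1
id [25+:4] = (word>>25) & 0xf = 12  ←
state [29+:3] = (word>>29) & 0x7 = 0
id signed 4b, MSB=1: 12 - 16 = -4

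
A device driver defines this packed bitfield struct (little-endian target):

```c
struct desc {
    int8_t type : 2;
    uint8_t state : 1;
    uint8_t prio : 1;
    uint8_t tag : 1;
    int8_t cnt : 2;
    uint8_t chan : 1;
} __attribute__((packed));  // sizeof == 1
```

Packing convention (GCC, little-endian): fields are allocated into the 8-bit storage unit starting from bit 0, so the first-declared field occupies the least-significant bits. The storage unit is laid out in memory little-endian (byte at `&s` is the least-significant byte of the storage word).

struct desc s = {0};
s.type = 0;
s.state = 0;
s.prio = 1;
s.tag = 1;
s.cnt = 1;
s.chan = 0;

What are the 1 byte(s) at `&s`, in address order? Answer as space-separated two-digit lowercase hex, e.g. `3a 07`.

type:2 = 0 → 0x0 << 0 → word 0x00
state:1 = 0 → 0x0 << 2 → word 0x00
prio:1 = 1 → 0x1 << 3 → word 0x08
tag:1 = 1 → 0x1 << 4 → word 0x18
cnt:2 = 1 → 0x1 << 5 → word 0x38
chan:1 = 0 → 0x0 << 7 → word 0x38
word = 0x38 → little-endian bytes:
  [0]=0x38

38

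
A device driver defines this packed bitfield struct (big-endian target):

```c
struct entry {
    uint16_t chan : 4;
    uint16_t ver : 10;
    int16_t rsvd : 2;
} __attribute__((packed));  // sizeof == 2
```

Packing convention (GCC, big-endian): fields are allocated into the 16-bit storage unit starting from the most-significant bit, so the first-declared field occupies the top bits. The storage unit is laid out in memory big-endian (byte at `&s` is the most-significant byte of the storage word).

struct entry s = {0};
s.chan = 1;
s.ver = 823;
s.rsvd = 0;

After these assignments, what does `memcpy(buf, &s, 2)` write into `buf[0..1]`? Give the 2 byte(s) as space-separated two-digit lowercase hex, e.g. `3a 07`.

1c dc

chan:4 = 1 → 0x1 << 12 → word 0x1000
ver:10 = 823 → 0x337 << 2 → word 0x1cdc
rsvd:2 = 0 → 0x0 << 0 → word 0x1cdc
word = 0x1cdc → big-endian bytes:
  [0]=0x1c  [1]=0xdc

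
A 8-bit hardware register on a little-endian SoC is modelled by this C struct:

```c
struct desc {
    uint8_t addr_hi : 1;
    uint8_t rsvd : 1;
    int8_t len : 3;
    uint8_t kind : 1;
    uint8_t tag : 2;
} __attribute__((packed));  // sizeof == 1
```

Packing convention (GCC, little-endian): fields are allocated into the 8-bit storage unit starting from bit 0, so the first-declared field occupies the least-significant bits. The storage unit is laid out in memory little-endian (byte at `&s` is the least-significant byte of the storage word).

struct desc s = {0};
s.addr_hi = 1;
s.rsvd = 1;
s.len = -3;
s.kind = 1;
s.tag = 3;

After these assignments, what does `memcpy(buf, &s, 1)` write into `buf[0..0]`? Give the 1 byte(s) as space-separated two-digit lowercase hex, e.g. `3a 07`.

[0+:1] addr_hi=1 & 0x1 = 0x1; word=0x01
[1+:1] rsvd=1 & 0x1 = 0x1; word=0x03
[2+:3] len=-3 & 0x7 = 0x5; word=0x17
[5+:1] kind=1 & 0x1 = 0x1; word=0x37
[6+:2] tag=3 & 0x3 = 0x3; word=0xf7
word = 0xf7 → little-endian bytes:
  [0]=0xf7

f7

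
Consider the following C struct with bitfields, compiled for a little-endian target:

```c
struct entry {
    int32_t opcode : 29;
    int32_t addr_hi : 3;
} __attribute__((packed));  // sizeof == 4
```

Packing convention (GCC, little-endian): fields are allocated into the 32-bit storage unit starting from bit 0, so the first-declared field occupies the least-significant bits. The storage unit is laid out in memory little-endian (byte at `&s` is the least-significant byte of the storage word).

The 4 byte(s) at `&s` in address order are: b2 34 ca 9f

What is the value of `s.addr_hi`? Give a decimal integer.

[0]=0xb2 [1]=0x34 [2]=0xca [3]=0x9f (little-endian) → word 0x9fca34b2
opcode:29 @ bit 0 → (0x9fca34b2>>0)&0x1fffffff = 0x1fca34b2
addr_hi:3 @ bit 29 → (0x9fca34b2>>29)&0x7 = 0x4  ←
addr_hi signed 3b, MSB=1: 4 - 8 = -4

-4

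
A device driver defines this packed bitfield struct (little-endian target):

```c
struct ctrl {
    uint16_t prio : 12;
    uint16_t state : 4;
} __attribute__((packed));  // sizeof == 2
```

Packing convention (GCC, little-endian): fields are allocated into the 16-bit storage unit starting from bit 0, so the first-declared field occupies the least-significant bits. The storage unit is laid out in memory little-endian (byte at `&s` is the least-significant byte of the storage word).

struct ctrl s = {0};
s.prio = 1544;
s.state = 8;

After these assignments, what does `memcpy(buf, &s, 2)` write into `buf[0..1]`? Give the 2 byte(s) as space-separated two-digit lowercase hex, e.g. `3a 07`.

08 86

[0+:12] prio=1544 & 0xfff = 0x608; word=0x0608
[12+:4] state=8 & 0xf = 0x8; word=0x8608
word = 0x8608 → little-endian bytes:
  [0]=0x08  [1]=0x86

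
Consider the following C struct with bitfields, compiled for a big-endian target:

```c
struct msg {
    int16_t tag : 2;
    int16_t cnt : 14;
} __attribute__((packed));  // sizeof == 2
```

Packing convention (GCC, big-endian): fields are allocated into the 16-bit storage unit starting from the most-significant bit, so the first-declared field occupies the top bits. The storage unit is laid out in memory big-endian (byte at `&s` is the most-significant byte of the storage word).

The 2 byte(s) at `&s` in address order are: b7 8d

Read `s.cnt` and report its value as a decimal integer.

[0]=0xb7 [1]=0x8d (big-endian) → word 0xb78d
tag:2 @ bit 14 → (0xb78d>>14)&0x3 = 0x2
cnt:14 @ bit 0 → (0xb78d>>0)&0x3fff = 0x378d  ←
cnt signed 14b, MSB=1: 14221 - 16384 = -2163

-2163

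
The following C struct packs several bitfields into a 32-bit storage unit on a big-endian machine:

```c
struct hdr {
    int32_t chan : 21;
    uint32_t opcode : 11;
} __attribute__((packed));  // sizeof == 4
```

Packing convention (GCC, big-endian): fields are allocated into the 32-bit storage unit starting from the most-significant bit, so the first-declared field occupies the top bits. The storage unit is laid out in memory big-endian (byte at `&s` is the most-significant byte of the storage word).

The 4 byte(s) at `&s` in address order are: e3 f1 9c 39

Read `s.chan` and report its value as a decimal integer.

[0]=0xe3 [1]=0xf1 [2]=0x9c [3]=0x39 (big-endian) → word 0xe3f19c39
chan:21 @ bit 11 → (0xe3f19c39>>11)&0x1fffff = 0x1c7e33  ←
opcode:11 @ bit 0 → (0xe3f19c39>>0)&0x7ff = 0x439
chan signed 21b, MSB=1: 1867315 - 2097152 = -229837

-229837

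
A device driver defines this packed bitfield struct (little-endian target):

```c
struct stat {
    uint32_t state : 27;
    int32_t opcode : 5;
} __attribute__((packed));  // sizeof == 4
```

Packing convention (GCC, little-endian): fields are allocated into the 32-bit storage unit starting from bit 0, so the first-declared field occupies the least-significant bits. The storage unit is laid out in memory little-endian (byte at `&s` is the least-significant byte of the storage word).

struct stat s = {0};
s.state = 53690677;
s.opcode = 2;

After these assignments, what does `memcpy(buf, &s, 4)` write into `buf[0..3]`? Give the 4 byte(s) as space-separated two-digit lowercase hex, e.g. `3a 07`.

[0+:27] state=53690677 & 0x7ffffff = 0x3334135; word=0x03334135
[27+:5] opcode=2 & 0x1f = 0x2; word=0x13334135
word = 0x13334135 → little-endian bytes:
  [0]=0x35  [1]=0x41  [2]=0x33  [3]=0x13

35 41 33 13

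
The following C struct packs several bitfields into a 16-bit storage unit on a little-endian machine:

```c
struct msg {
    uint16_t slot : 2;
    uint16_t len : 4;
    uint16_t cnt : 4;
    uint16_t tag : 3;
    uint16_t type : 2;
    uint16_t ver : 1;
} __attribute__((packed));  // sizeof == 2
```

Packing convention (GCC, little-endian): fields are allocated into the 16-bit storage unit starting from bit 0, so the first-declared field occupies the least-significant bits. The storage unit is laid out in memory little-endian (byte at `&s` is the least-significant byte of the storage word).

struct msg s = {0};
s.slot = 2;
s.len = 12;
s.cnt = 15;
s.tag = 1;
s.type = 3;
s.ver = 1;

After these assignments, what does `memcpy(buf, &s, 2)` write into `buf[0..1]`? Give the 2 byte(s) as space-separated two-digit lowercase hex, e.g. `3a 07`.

[0+:2] slot=2 & 0x3 = 0x2; word=0x0002
[2+:4] len=12 & 0xf = 0xc; word=0x0032
[6+:4] cnt=15 & 0xf = 0xf; word=0x03f2
[10+:3] tag=1 & 0x7 = 0x1; word=0x07f2
[13+:2] type=3 & 0x3 = 0x3; word=0x67f2
[15+:1] ver=1 & 0x1 = 0x1; word=0xe7f2
word = 0xe7f2 → little-endian bytes:
  [0]=0xf2  [1]=0xe7

f2 e7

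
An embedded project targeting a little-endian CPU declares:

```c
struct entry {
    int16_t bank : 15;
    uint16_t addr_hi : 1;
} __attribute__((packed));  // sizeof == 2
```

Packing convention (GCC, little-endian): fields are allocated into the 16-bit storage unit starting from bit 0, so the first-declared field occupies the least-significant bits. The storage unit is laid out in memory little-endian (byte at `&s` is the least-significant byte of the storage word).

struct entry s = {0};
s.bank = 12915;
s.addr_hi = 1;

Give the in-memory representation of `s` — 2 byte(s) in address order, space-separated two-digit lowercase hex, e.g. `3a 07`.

73 b2

bank (15b) val=12915 bits=0x3273 at bit 0: 0x3273
addr_hi (1b) val=1 bits=0x1 at bit 15: 0xb273
word = 0xb273 → little-endian bytes:
  [0]=0x73  [1]=0xb2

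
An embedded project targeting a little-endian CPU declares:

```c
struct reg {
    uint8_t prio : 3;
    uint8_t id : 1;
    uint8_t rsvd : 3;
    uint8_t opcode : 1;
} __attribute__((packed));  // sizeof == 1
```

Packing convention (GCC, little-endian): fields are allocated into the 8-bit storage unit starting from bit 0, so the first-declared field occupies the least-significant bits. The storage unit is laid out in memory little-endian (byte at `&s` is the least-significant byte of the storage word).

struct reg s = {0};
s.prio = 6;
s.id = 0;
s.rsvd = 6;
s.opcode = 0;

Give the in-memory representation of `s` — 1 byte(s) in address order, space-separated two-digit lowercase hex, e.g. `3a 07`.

66

prio:3 = 6 → 0x6 << 0 → word 0x06
id:1 = 0 → 0x0 << 3 → word 0x06
rsvd:3 = 6 → 0x6 << 4 → word 0x66
opcode:1 = 0 → 0x0 << 7 → word 0x66
word = 0x66 → little-endian bytes:
  [0]=0x66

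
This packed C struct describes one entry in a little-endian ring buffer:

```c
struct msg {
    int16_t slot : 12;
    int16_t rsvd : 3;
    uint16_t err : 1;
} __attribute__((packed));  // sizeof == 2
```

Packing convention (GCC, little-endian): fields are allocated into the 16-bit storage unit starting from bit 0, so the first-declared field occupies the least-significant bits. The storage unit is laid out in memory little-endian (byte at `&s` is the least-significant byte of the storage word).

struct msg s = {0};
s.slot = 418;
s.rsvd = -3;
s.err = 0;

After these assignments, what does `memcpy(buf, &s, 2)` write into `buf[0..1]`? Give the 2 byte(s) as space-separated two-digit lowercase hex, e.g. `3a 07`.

[0+:12] slot=418 & 0xfff = 0x1a2; word=0x01a2
[12+:3] rsvd=-3 & 0x7 = 0x5; word=0x51a2
[15+:1] err=0 & 0x1 = 0x0; word=0x51a2
word = 0x51a2 → little-endian bytes:
  [0]=0xa2  [1]=0x51

a2 51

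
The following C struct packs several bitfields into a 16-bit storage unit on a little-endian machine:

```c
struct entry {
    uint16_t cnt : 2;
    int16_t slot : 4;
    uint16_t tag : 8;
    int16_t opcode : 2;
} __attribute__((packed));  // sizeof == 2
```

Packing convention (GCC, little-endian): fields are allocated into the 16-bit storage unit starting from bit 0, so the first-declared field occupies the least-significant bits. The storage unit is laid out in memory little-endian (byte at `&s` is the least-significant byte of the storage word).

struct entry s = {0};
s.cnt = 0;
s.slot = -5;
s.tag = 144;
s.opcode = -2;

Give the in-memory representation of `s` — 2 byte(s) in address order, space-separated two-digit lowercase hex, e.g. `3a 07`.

[0+:2] cnt=0 & 0x3 = 0x0; word=0x0000
[2+:4] slot=-5 & 0xf = 0xb; word=0x002c
[6+:8] tag=144 & 0xff = 0x90; word=0x242c
[14+:2] opcode=-2 & 0x3 = 0x2; word=0xa42c
word = 0xa42c → little-endian bytes:
  [0]=0x2c  [1]=0xa4

2c a4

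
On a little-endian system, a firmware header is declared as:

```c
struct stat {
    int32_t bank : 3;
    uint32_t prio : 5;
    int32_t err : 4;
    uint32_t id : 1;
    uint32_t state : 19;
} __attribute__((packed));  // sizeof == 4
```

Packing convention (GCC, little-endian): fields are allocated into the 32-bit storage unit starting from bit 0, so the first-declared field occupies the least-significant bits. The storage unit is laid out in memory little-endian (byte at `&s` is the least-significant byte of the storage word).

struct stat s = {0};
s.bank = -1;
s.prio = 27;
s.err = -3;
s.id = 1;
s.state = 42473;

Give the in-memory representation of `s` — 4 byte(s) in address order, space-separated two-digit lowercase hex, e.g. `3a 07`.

bank:3 = -1 → 0x7 << 0 → word 0x00000007
prio:5 = 27 → 0x1b << 3 → word 0x000000df
err:4 = -3 → 0xd << 8 → word 0x00000ddf
id:1 = 1 → 0x1 << 12 → word 0x00001ddf
state:19 = 42473 → 0xa5e9 << 13 → word 0x14bd3ddf
word = 0x14bd3ddf → little-endian bytes:
  [0]=0xdf  [1]=0x3d  [2]=0xbd  [3]=0x14

df 3d bd 14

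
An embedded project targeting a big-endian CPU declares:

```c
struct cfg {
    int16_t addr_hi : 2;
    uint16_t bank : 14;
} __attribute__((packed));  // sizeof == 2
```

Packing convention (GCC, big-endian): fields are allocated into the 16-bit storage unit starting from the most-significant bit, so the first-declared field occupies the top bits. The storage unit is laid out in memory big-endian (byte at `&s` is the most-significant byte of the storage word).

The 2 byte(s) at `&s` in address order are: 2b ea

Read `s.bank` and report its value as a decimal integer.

[0]=0x2b [1]=0xea (big-endian) → word 0x2bea
addr_hi:2 @ bit 14 → (0x2bea>>14)&0x3 = 0x0
bank:14 @ bit 0 → (0x2bea>>0)&0x3fff = 0x2bea  ←

11242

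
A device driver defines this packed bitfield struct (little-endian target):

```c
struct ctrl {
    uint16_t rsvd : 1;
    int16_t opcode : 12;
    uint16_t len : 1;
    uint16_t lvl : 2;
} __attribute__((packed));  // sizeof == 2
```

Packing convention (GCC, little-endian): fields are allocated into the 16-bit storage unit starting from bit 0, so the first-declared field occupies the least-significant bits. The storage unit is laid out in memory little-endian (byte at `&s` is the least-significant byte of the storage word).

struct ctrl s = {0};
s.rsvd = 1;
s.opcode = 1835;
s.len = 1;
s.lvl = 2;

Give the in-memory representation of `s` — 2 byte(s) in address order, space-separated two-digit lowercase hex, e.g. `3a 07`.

57 ae

rsvd (1b) val=1 bits=0x1 at bit 0: 0x0001
opcode (12b) val=1835 bits=0x72b at bit 1: 0x0e57
len (1b) val=1 bits=0x1 at bit 13: 0x2e57
lvl (2b) val=2 bits=0x2 at bit 14: 0xae57
word = 0xae57 → little-endian bytes:
  [0]=0x57  [1]=0xae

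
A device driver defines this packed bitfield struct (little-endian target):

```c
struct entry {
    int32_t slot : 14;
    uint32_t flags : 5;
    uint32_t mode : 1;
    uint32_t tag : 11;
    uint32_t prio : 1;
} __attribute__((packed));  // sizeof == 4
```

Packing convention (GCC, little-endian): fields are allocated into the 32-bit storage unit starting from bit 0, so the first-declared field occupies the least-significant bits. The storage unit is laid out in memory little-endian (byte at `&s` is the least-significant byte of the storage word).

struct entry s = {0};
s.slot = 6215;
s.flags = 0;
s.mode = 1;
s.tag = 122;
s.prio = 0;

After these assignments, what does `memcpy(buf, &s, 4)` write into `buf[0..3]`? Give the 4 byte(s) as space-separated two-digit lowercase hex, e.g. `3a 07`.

[0+:14] slot=6215 & 0x3fff = 0x1847; word=0x00001847
[14+:5] flags=0 & 0x1f = 0x0; word=0x00001847
[19+:1] mode=1 & 0x1 = 0x1; word=0x00081847
[20+:11] tag=122 & 0x7ff = 0x7a; word=0x07a81847
[31+:1] prio=0 & 0x1 = 0x0; word=0x07a81847
word = 0x07a81847 → little-endian bytes:
  [0]=0x47  [1]=0x18  [2]=0xa8  [3]=0x07

47 18 a8 07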